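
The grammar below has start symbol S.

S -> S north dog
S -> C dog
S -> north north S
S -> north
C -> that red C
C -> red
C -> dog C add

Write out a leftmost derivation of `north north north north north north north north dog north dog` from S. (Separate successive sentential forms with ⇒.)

S ⇒ S north dog   [S -> S north dog]
S north dog ⇒ S north dog north dog   [S -> S north dog]
S north dog north dog ⇒ north north S north dog north dog   [S -> north north S]
north north S north dog north dog ⇒ north north north north S north dog north dog   [S -> north north S]
north north north north S north dog north dog ⇒ north north north north north north S north dog north dog   [S -> north north S]
north north north north north north S north dog north dog ⇒ north north north north north north north north dog north dog   [S -> north]

S ⇒ S north dog ⇒ S north dog north dog ⇒ north north S north dog north dog ⇒ north north north north S north dog north dog ⇒ north north north north north north S north dog north dog ⇒ north north north north north north north north dog north dog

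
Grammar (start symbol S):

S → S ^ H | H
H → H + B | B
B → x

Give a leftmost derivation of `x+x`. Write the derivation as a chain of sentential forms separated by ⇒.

S ⇒ H ⇒ H+B ⇒ B+B ⇒ x+B ⇒ x+x

S ⇒ H   [S → H]
H ⇒ H+B   [H → H + B]
H+B ⇒ B+B   [H → B]
B+B ⇒ x+B   [B → x]
x+B ⇒ x+x   [B → x]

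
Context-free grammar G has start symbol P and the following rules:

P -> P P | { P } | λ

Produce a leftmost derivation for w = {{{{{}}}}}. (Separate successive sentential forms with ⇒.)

P ⇒ PP   [P -> P P]
PP ⇒ {P}P   [P -> { P }]
{P}P ⇒ {{P}}P   [P -> { P }]
{{P}}P ⇒ {{{P}}}P   [P -> { P }]
{{{P}}}P ⇒ {{{{P}}}}P   [P -> { P }]
{{{{P}}}}P ⇒ {{{{PP}}}}P   [P -> P P]
{{{{PP}}}}P ⇒ {{{{{P}P}}}}P   [P -> { P }]
{{{{{P}P}}}}P ⇒ {{{{{}P}}}}P   [P -> λ]
{{{{{}P}}}}P ⇒ {{{{{}}}}}P   [P -> λ]
{{{{{}}}}}P ⇒ {{{{{}}}}}   [P -> λ]

P ⇒ PP ⇒ {P}P ⇒ {{P}}P ⇒ {{{P}}}P ⇒ {{{{P}}}}P ⇒ {{{{PP}}}}P ⇒ {{{{{P}P}}}}P ⇒ {{{{{}P}}}}P ⇒ {{{{{}}}}}P ⇒ {{{{{}}}}}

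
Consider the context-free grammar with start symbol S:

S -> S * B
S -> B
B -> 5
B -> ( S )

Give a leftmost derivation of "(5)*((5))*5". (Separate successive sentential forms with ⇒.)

S ⇒ S*B ⇒ S*B*B ⇒ B*B*B ⇒ (S)*B*B ⇒ (B)*B*B ⇒ (5)*B*B ⇒ (5)*(S)*B ⇒ (5)*(B)*B ⇒ (5)*((S))*B ⇒ (5)*((B))*B ⇒ (5)*((5))*B ⇒ (5)*((5))*5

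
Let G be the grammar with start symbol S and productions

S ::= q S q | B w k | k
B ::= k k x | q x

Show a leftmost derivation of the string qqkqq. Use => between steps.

S => qSq => qqSqq => qqkqq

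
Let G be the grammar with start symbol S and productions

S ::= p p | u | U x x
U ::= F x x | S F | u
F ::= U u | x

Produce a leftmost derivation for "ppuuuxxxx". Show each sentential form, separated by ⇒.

S⇒Uxx⇒Fxxxx⇒Uuxxxx⇒SFuxxxx⇒ppFuxxxx⇒ppUuuxxxx⇒ppuuuxxxx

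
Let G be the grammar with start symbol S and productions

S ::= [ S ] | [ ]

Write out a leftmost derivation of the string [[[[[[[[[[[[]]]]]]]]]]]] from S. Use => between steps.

S => [S] => [[S]] => [[[S]]] => [[[[S]]]] => [[[[[S]]]]] => [[[[[[S]]]]]] => [[[[[[[S]]]]]]] => [[[[[[[[S]]]]]]]] => [[[[[[[[[S]]]]]]]]] => [[[[[[[[[[S]]]]]]]]]] => [[[[[[[[[[[S]]]]]]]]]]] => [[[[[[[[[[[[]]]]]]]]]]]]

S => [S]   [S ::= [ S ]]
[S] => [[S]]   [S ::= [ S ]]
[[S]] => [[[S]]]   [S ::= [ S ]]
[[[S]]] => [[[[S]]]]   [S ::= [ S ]]
[[[[S]]]] => [[[[[S]]]]]   [S ::= [ S ]]
[[[[[S]]]]] => [[[[[[S]]]]]]   [S ::= [ S ]]
[[[[[[S]]]]]] => [[[[[[[S]]]]]]]   [S ::= [ S ]]
[[[[[[[S]]]]]]] => [[[[[[[[S]]]]]]]]   [S ::= [ S ]]
[[[[[[[[S]]]]]]]] => [[[[[[[[[S]]]]]]]]]   [S ::= [ S ]]
[[[[[[[[[S]]]]]]]]] => [[[[[[[[[[S]]]]]]]]]]   [S ::= [ S ]]
[[[[[[[[[[S]]]]]]]]]] => [[[[[[[[[[[S]]]]]]]]]]]   [S ::= [ S ]]
[[[[[[[[[[[S]]]]]]]]]]] => [[[[[[[[[[[[]]]]]]]]]]]]   [S ::= [ ]]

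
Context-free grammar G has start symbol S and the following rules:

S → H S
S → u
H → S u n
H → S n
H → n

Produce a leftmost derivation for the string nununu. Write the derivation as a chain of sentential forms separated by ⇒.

S ⇒ HS ⇒ nS ⇒ nHS ⇒ nSnS ⇒ nHSnS ⇒ nSnSnS ⇒ nunSnS ⇒ nununS ⇒ nununu

S ⇒ HS   [S → H S]
HS ⇒ nS   [H → n]
nS ⇒ nHS   [S → H S]
nHS ⇒ nSnS   [H → S n]
nSnS ⇒ nHSnS   [S → H S]
nHSnS ⇒ nSnSnS   [H → S n]
nSnSnS ⇒ nunSnS   [S → u]
nunSnS ⇒ nununS   [S → u]
nununS ⇒ nununu   [S → u]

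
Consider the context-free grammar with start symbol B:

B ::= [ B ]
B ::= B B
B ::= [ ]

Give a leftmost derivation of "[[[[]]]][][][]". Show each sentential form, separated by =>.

B => BB => BBB => BBBB => [B]BBB => [[B]]BBB => [[[B]]]BBB => [[[[]]]]BBB => [[[[]]]][]BB => [[[[]]]][][]B => [[[[]]]][][][]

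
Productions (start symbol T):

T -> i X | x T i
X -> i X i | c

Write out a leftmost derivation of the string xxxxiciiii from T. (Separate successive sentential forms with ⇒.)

T ⇒ xTi ⇒ xxTii ⇒ xxxTiii ⇒ xxxxTiiii ⇒ xxxxiXiiii ⇒ xxxxiciiii

T ⇒ xTi   [T -> x T i]
xTi ⇒ xxTii   [T -> x T i]
xxTii ⇒ xxxTiii   [T -> x T i]
xxxTiii ⇒ xxxxTiiii   [T -> x T i]
xxxxTiiii ⇒ xxxxiXiiii   [T -> i X]
xxxxiXiiii ⇒ xxxxiciiii   [X -> c]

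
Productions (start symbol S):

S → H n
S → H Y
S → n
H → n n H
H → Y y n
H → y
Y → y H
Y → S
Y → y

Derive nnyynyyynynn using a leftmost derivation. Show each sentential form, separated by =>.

S => Hn   [S → H n]
Hn => Yynn   [H → Y y n]
Yynn => Synn   [Y → S]
Synn => HYynn   [S → H Y]
HYynn => nnHYynn   [H → n n H]
nnHYynn => nnYynYynn   [H → Y y n]
nnYynYynn => nnyynYynn   [Y → y]
nnyynYynn => nnyynyHynn   [Y → y H]
nnyynyHynn => nnyynyYynynn   [H → Y y n]
nnyynyYynynn => nnyynyyynynn   [Y → y]

S=>Hn=>Yynn=>Synn=>HYynn=>nnHYynn=>nnYynYynn=>nnyynYynn=>nnyynyHynn=>nnyynyYynynn=>nnyynyyynynn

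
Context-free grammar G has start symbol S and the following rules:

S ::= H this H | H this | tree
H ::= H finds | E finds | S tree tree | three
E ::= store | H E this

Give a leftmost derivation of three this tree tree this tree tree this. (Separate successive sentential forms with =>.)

S => H this   [S ::= H this]
H this => S tree tree this   [H ::= S tree tree]
S tree tree this => H this tree tree this   [S ::= H this]
H this tree tree this => S tree tree this tree tree this   [H ::= S tree tree]
S tree tree this tree tree this => H this tree tree this tree tree this   [S ::= H this]
H this tree tree this tree tree this => three this tree tree this tree tree this   [H ::= three]

S => H this => S tree tree this => H this tree tree this => S tree tree this tree tree this => H this tree tree this tree tree this => three this tree tree this tree tree this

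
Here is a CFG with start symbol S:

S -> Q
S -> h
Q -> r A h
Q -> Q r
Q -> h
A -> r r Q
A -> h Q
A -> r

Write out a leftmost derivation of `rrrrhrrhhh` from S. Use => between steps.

S=>Q=>rAh=>rrrQh=>rrrrAhh=>rrrrhQhh=>rrrrhrAhhh=>rrrrhrrhhh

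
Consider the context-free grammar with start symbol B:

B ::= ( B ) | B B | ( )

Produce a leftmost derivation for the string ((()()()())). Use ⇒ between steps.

B ⇒ (B)   [B ::= ( B )]
(B) ⇒ ((B))   [B ::= ( B )]
((B)) ⇒ ((BB))   [B ::= B B]
((BB)) ⇒ ((BBB))   [B ::= B B]
((BBB)) ⇒ ((BBBB))   [B ::= B B]
((BBBB)) ⇒ ((()BBB))   [B ::= ( )]
((()BBB)) ⇒ ((()()BB))   [B ::= ( )]
((()()BB)) ⇒ ((()()()B))   [B ::= ( )]
((()()()B)) ⇒ ((()()()()))   [B ::= ( )]

B ⇒ (B) ⇒ ((B)) ⇒ ((BB)) ⇒ ((BBB)) ⇒ ((BBBB)) ⇒ ((()BBB)) ⇒ ((()()BB)) ⇒ ((()()()B)) ⇒ ((()()()()))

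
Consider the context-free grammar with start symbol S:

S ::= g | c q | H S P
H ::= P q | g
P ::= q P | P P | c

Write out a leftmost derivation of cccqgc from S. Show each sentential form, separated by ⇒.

S⇒HSP⇒PqSP⇒PPqSP⇒PPPqSP⇒cPPqSP⇒ccPqSP⇒cccqSP⇒cccqgP⇒cccqgc

S ⇒ HSP   [S ::= H S P]
HSP ⇒ PqSP   [H ::= P q]
PqSP ⇒ PPqSP   [P ::= P P]
PPqSP ⇒ PPPqSP   [P ::= P P]
PPPqSP ⇒ cPPqSP   [P ::= c]
cPPqSP ⇒ ccPqSP   [P ::= c]
ccPqSP ⇒ cccqSP   [P ::= c]
cccqSP ⇒ cccqgP   [S ::= g]
cccqgP ⇒ cccqgc   [P ::= c]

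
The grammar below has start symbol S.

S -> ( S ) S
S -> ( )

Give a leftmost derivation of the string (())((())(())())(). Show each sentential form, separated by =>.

S => (S)S => (())S => (())(S)S => (())((S)S)S => (())((())S)S => (())((())(S)S)S => (())((())(())S)S => (())((())(())())S => (())((())(())())()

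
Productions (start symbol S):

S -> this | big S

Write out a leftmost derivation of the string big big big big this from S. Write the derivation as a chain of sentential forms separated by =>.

S => big S => big big S => big big big S => big big big big S => big big big big this

S => big S   [S -> big S]
big S => big big S   [S -> big S]
big big S => big big big S   [S -> big S]
big big big S => big big big big S   [S -> big S]
big big big big S => big big big big this   [S -> this]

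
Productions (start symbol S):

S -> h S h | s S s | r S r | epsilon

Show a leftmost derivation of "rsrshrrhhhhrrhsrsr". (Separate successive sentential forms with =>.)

S => rSr   [S -> r S r]
rSr => rsSsr   [S -> s S s]
rsSsr => rsrSrsr   [S -> r S r]
rsrSrsr => rsrsSsrsr   [S -> s S s]
rsrsSsrsr => rsrshShsrsr   [S -> h S h]
rsrshShsrsr => rsrshrSrhsrsr   [S -> r S r]
rsrshrSrhsrsr => rsrshrrSrrhsrsr   [S -> r S r]
rsrshrrSrrhsrsr => rsrshrrhShrrhsrsr   [S -> h S h]
rsrshrrhShrrhsrsr => rsrshrrhhShhrrhsrsr   [S -> h S h]
rsrshrrhhShhrrhsrsr => rsrshrrhhhhrrhsrsr   [S -> epsilon]

S => rSr => rsSsr => rsrSrsr => rsrsSsrsr => rsrshShsrsr => rsrshrSrhsrsr => rsrshrrSrrhsrsr => rsrshrrhShrrhsrsr => rsrshrrhhShhrrhsrsr => rsrshrrhhhhrrhsrsr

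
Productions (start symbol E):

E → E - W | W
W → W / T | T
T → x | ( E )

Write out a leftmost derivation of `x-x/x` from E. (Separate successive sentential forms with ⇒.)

E⇒E-W⇒W-W⇒T-W⇒x-W⇒x-W/T⇒x-T/T⇒x-x/T⇒x-x/x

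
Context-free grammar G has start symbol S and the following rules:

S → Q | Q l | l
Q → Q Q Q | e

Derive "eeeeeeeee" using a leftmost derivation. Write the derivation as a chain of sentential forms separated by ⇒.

S⇒Q⇒QQQ⇒QQQQQ⇒QQQQQQQ⇒QQQQQQQQQ⇒eQQQQQQQQ⇒eeQQQQQQQ⇒eeeQQQQQQ⇒eeeeQQQQQ⇒eeeeeQQQQ⇒eeeeeeQQQ⇒eeeeeeeQQ⇒eeeeeeeeQ⇒eeeeeeeee

S ⇒ Q   [S → Q]
Q ⇒ QQQ   [Q → Q Q Q]
QQQ ⇒ QQQQQ   [Q → Q Q Q]
QQQQQ ⇒ QQQQQQQ   [Q → Q Q Q]
QQQQQQQ ⇒ QQQQQQQQQ   [Q → Q Q Q]
QQQQQQQQQ ⇒ eQQQQQQQQ   [Q → e]
eQQQQQQQQ ⇒ eeQQQQQQQ   [Q → e]
eeQQQQQQQ ⇒ eeeQQQQQQ   [Q → e]
eeeQQQQQQ ⇒ eeeeQQQQQ   [Q → e]
eeeeQQQQQ ⇒ eeeeeQQQQ   [Q → e]
eeeeeQQQQ ⇒ eeeeeeQQQ   [Q → e]
eeeeeeQQQ ⇒ eeeeeeeQQ   [Q → e]
eeeeeeeQQ ⇒ eeeeeeeeQ   [Q → e]
eeeeeeeeQ ⇒ eeeeeeeee   [Q → e]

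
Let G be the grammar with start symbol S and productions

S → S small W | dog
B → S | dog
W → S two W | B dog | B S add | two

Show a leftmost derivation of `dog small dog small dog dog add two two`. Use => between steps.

S => S small W => dog small W => dog small S two W => dog small S small W two W => dog small dog small W two W => dog small dog small B S add two W => dog small dog small dog S add two W => dog small dog small dog dog add two W => dog small dog small dog dog add two two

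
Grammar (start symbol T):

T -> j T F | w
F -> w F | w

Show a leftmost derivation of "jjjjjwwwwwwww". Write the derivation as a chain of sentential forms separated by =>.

T => jTF => jjTFF => jjjTFFF => jjjjTFFFF => jjjjjTFFFFF => jjjjjwFFFFF => jjjjjwwFFFF => jjjjjwwwFFF => jjjjjwwwwFF => jjjjjwwwwwFF => jjjjjwwwwwwF => jjjjjwwwwwwwF => jjjjjwwwwwwww

T => jTF   [T -> j T F]
jTF => jjTFF   [T -> j T F]
jjTFF => jjjTFFF   [T -> j T F]
jjjTFFF => jjjjTFFFF   [T -> j T F]
jjjjTFFFF => jjjjjTFFFFF   [T -> j T F]
jjjjjTFFFFF => jjjjjwFFFFF   [T -> w]
jjjjjwFFFFF => jjjjjwwFFFF   [F -> w]
jjjjjwwFFFF => jjjjjwwwFFF   [F -> w]
jjjjjwwwFFF => jjjjjwwwwFF   [F -> w]
jjjjjwwwwFF => jjjjjwwwwwFF   [F -> w F]
jjjjjwwwwwFF => jjjjjwwwwwwF   [F -> w]
jjjjjwwwwwwF => jjjjjwwwwwwwF   [F -> w F]
jjjjjwwwwwwwF => jjjjjwwwwwwww   [F -> w]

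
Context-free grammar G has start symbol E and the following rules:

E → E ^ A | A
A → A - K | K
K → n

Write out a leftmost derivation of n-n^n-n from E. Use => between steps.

E => E^A   [E → E ^ A]
E^A => A^A   [E → A]
A^A => A-K^A   [A → A - K]
A-K^A => K-K^A   [A → K]
K-K^A => n-K^A   [K → n]
n-K^A => n-n^A   [K → n]
n-n^A => n-n^A-K   [A → A - K]
n-n^A-K => n-n^K-K   [A → K]
n-n^K-K => n-n^n-K   [K → n]
n-n^n-K => n-n^n-n   [K → n]

E => E^A => A^A => A-K^A => K-K^A => n-K^A => n-n^A => n-n^A-K => n-n^K-K => n-n^n-K => n-n^n-n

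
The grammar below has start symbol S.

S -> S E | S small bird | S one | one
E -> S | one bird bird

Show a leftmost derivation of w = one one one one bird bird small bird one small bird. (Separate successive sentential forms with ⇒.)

S ⇒ S small bird   [S -> S small bird]
S small bird ⇒ S one small bird   [S -> S one]
S one small bird ⇒ S small bird one small bird   [S -> S small bird]
S small bird one small bird ⇒ S E small bird one small bird   [S -> S E]
S E small bird one small bird ⇒ S one E small bird one small bird   [S -> S one]
S one E small bird one small bird ⇒ S E one E small bird one small bird   [S -> S E]
S E one E small bird one small bird ⇒ one E one E small bird one small bird   [S -> one]
one E one E small bird one small bird ⇒ one S one E small bird one small bird   [E -> S]
one S one E small bird one small bird ⇒ one one one E small bird one small bird   [S -> one]
one one one E small bird one small bird ⇒ one one one one bird bird small bird one small bird   [E -> one bird bird]

S ⇒ S small bird ⇒ S one small bird ⇒ S small bird one small bird ⇒ S E small bird one small bird ⇒ S one E small bird one small bird ⇒ S E one E small bird one small bird ⇒ one E one E small bird one small bird ⇒ one S one E small bird one small bird ⇒ one one one E small bird one small bird ⇒ one one one one bird bird small bird one small bird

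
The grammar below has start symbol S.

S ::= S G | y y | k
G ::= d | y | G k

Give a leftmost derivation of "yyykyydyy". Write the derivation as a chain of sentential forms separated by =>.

S => SG   [S ::= S G]
SG => SGG   [S ::= S G]
SGG => SGGG   [S ::= S G]
SGGG => SGGGG   [S ::= S G]
SGGGG => SGGGGG   [S ::= S G]
SGGGGG => SGGGGGG   [S ::= S G]
SGGGGGG => yyGGGGGG   [S ::= y y]
yyGGGGGG => yyGkGGGGG   [G ::= G k]
yyGkGGGGG => yyykGGGGG   [G ::= y]
yyykGGGGG => yyykyGGGG   [G ::= y]
yyykyGGGG => yyykyyGGG   [G ::= y]
yyykyyGGG => yyykyydGG   [G ::= d]
yyykyydGG => yyykyydyG   [G ::= y]
yyykyydyG => yyykyydyy   [G ::= y]

S=>SG=>SGG=>SGGG=>SGGGG=>SGGGGG=>SGGGGGG=>yyGGGGGG=>yyGkGGGGG=>yyykGGGGG=>yyykyGGGG=>yyykyyGGG=>yyykyydGG=>yyykyydyG=>yyykyydyy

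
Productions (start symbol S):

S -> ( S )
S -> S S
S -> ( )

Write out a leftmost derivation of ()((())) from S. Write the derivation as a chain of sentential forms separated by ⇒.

S ⇒ SS   [S -> S S]
SS ⇒ ()S   [S -> ( )]
()S ⇒ ()(S)   [S -> ( S )]
()(S) ⇒ ()((S))   [S -> ( S )]
()((S)) ⇒ ()((()))   [S -> ( )]

S ⇒ SS ⇒ ()S ⇒ ()(S) ⇒ ()((S)) ⇒ ()((()))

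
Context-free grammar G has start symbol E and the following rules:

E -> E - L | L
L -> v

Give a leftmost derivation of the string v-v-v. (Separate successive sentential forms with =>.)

E => E-L => E-L-L => L-L-L => v-L-L => v-v-L => v-v-v

E => E-L   [E -> E - L]
E-L => E-L-L   [E -> E - L]
E-L-L => L-L-L   [E -> L]
L-L-L => v-L-L   [L -> v]
v-L-L => v-v-L   [L -> v]
v-v-L => v-v-v   [L -> v]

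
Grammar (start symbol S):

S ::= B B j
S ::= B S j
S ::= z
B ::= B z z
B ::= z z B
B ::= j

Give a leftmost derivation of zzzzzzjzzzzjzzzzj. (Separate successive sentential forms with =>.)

S => BBj   [S ::= B B j]
BBj => BzzBj   [B ::= B z z]
BzzBj => zzBzzBj   [B ::= z z B]
zzBzzBj => zzzzBzzBj   [B ::= z z B]
zzzzBzzBj => zzzzzzBzzBj   [B ::= z z B]
zzzzzzBzzBj => zzzzzzjzzBj   [B ::= j]
zzzzzzjzzBj => zzzzzzjzzBzzj   [B ::= B z z]
zzzzzzjzzBzzj => zzzzzzjzzBzzzzj   [B ::= B z z]
zzzzzzjzzBzzzzj => zzzzzzjzzzzBzzzzj   [B ::= z z B]
zzzzzzjzzzzBzzzzj => zzzzzzjzzzzjzzzzj   [B ::= j]

S => BBj => BzzBj => zzBzzBj => zzzzBzzBj => zzzzzzBzzBj => zzzzzzjzzBj => zzzzzzjzzBzzj => zzzzzzjzzBzzzzj => zzzzzzjzzzzBzzzzj => zzzzzzjzzzzjzzzzj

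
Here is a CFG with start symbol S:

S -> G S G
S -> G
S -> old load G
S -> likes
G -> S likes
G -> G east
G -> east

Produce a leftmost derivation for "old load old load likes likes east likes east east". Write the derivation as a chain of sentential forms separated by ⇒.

S ⇒ old load G ⇒ old load G east ⇒ old load G east east ⇒ old load S likes east east ⇒ old load old load G likes east east ⇒ old load old load G east likes east east ⇒ old load old load S likes east likes east east ⇒ old load old load likes likes east likes east east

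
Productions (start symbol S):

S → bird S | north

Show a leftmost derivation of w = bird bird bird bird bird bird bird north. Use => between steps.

S => bird S => bird bird S => bird bird bird S => bird bird bird bird S => bird bird bird bird bird S => bird bird bird bird bird bird S => bird bird bird bird bird bird bird S => bird bird bird bird bird bird bird north

S => bird S   [S → bird S]
bird S => bird bird S   [S → bird S]
bird bird S => bird bird bird S   [S → bird S]
bird bird bird S => bird bird bird bird S   [S → bird S]
bird bird bird bird S => bird bird bird bird bird S   [S → bird S]
bird bird bird bird bird S => bird bird bird bird bird bird S   [S → bird S]
bird bird bird bird bird bird S => bird bird bird bird bird bird bird S   [S → bird S]
bird bird bird bird bird bird bird S => bird bird bird bird bird bird bird north   [S → north]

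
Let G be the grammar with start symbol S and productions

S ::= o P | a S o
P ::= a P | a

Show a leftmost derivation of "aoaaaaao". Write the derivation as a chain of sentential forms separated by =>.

S => aSo   [S ::= a S o]
aSo => aoPo   [S ::= o P]
aoPo => aoaPo   [P ::= a P]
aoaPo => aoaaPo   [P ::= a P]
aoaaPo => aoaaaPo   [P ::= a P]
aoaaaPo => aoaaaaPo   [P ::= a P]
aoaaaaPo => aoaaaaao   [P ::= a]

S=>aSo=>aoPo=>aoaPo=>aoaaPo=>aoaaaPo=>aoaaaaPo=>aoaaaaao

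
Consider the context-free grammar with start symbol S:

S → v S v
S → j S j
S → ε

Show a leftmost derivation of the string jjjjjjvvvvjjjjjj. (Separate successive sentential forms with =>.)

S => jSj   [S → j S j]
jSj => jjSjj   [S → j S j]
jjSjj => jjjSjjj   [S → j S j]
jjjSjjj => jjjjSjjjj   [S → j S j]
jjjjSjjjj => jjjjjSjjjjj   [S → j S j]
jjjjjSjjjjj => jjjjjjSjjjjjj   [S → j S j]
jjjjjjSjjjjjj => jjjjjjvSvjjjjjj   [S → v S v]
jjjjjjvSvjjjjjj => jjjjjjvvSvvjjjjjj   [S → v S v]
jjjjjjvvSvvjjjjjj => jjjjjjvvvvjjjjjj   [S → ε]

S=>jSj=>jjSjj=>jjjSjjj=>jjjjSjjjj=>jjjjjSjjjjj=>jjjjjjSjjjjjj=>jjjjjjvSvjjjjjj=>jjjjjjvvSvvjjjjjj=>jjjjjjvvvvjjjjjj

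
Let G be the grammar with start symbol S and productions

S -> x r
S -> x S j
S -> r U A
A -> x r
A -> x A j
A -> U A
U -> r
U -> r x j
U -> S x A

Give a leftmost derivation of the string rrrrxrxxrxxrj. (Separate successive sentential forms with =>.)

S => rUA => rrA => rrUA => rrSxAA => rrrUAxAA => rrrrAxAA => rrrrxrxAA => rrrrxrxxrA => rrrrxrxxrxAj => rrrrxrxxrxxrj

S => rUA   [S -> r U A]
rUA => rrA   [U -> r]
rrA => rrUA   [A -> U A]
rrUA => rrSxAA   [U -> S x A]
rrSxAA => rrrUAxAA   [S -> r U A]
rrrUAxAA => rrrrAxAA   [U -> r]
rrrrAxAA => rrrrxrxAA   [A -> x r]
rrrrxrxAA => rrrrxrxxrA   [A -> x r]
rrrrxrxxrA => rrrrxrxxrxAj   [A -> x A j]
rrrrxrxxrxAj => rrrrxrxxrxxrj   [A -> x r]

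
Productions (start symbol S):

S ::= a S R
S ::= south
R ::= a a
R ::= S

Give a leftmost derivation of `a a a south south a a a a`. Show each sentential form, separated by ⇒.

S ⇒ a S R ⇒ a a S R R ⇒ a a a S R R R ⇒ a a a south R R R ⇒ a a a south S R R ⇒ a a a south south R R ⇒ a a a south south a a R ⇒ a a a south south a a a a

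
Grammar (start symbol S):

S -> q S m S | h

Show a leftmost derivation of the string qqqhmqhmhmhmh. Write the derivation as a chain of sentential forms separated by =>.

S => qSmS => qqSmSmS => qqqSmSmSmS => qqqhmSmSmS => qqqhmqSmSmSmS => qqqhmqhmSmSmS => qqqhmqhmhmSmS => qqqhmqhmhmhmS => qqqhmqhmhmhmh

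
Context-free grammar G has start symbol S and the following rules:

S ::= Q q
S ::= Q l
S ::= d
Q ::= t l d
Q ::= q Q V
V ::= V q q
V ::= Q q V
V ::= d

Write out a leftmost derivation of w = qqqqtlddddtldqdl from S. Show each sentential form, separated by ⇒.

S ⇒ Ql ⇒ qQVl ⇒ qqQVVl ⇒ qqqQVVVl ⇒ qqqqQVVVVl ⇒ qqqqtldVVVVl ⇒ qqqqtlddVVVl ⇒ qqqqtldddVVl ⇒ qqqqtlddddVl ⇒ qqqqtlddddQqVl ⇒ qqqqtlddddtldqVl ⇒ qqqqtlddddtldqdl

S ⇒ Ql   [S ::= Q l]
Ql ⇒ qQVl   [Q ::= q Q V]
qQVl ⇒ qqQVVl   [Q ::= q Q V]
qqQVVl ⇒ qqqQVVVl   [Q ::= q Q V]
qqqQVVVl ⇒ qqqqQVVVVl   [Q ::= q Q V]
qqqqQVVVVl ⇒ qqqqtldVVVVl   [Q ::= t l d]
qqqqtldVVVVl ⇒ qqqqtlddVVVl   [V ::= d]
qqqqtlddVVVl ⇒ qqqqtldddVVl   [V ::= d]
qqqqtldddVVl ⇒ qqqqtlddddVl   [V ::= d]
qqqqtlddddVl ⇒ qqqqtlddddQqVl   [V ::= Q q V]
qqqqtlddddQqVl ⇒ qqqqtlddddtldqVl   [Q ::= t l d]
qqqqtlddddtldqVl ⇒ qqqqtlddddtldqdl   [V ::= d]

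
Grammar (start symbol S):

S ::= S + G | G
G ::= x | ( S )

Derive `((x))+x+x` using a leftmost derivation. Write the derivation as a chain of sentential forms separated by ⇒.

S⇒S+G⇒S+G+G⇒G+G+G⇒(S)+G+G⇒(G)+G+G⇒((S))+G+G⇒((G))+G+G⇒((x))+G+G⇒((x))+x+G⇒((x))+x+x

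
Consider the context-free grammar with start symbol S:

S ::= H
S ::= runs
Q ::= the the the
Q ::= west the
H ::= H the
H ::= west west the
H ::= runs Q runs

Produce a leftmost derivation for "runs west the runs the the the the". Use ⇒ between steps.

S ⇒ H ⇒ H the ⇒ H the the ⇒ H the the the ⇒ H the the the the ⇒ runs Q runs the the the the ⇒ runs west the runs the the the the

S ⇒ H   [S ::= H]
H ⇒ H the   [H ::= H the]
H the ⇒ H the the   [H ::= H the]
H the the ⇒ H the the the   [H ::= H the]
H the the the ⇒ H the the the the   [H ::= H the]
H the the the the ⇒ runs Q runs the the the the   [H ::= runs Q runs]
runs Q runs the the the the ⇒ runs west the runs the the the the   [Q ::= west the]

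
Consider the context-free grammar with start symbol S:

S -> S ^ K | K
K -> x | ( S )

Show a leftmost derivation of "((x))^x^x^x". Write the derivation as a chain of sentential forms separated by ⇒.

S ⇒ S^K ⇒ S^K^K ⇒ S^K^K^K ⇒ K^K^K^K ⇒ (S)^K^K^K ⇒ (K)^K^K^K ⇒ ((S))^K^K^K ⇒ ((K))^K^K^K ⇒ ((x))^K^K^K ⇒ ((x))^x^K^K ⇒ ((x))^x^x^K ⇒ ((x))^x^x^x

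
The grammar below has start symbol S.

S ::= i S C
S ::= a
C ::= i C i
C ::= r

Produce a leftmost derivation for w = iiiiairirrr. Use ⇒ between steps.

S ⇒ iSC   [S ::= i S C]
iSC ⇒ iiSCC   [S ::= i S C]
iiSCC ⇒ iiiSCCC   [S ::= i S C]
iiiSCCC ⇒ iiiiSCCCC   [S ::= i S C]
iiiiSCCCC ⇒ iiiiaCCCC   [S ::= a]
iiiiaCCCC ⇒ iiiiaiCiCCC   [C ::= i C i]
iiiiaiCiCCC ⇒ iiiiairiCCC   [C ::= r]
iiiiairiCCC ⇒ iiiiairirCC   [C ::= r]
iiiiairirCC ⇒ iiiiairirrC   [C ::= r]
iiiiairirrC ⇒ iiiiairirrr   [C ::= r]

S ⇒ iSC ⇒ iiSCC ⇒ iiiSCCC ⇒ iiiiSCCCC ⇒ iiiiaCCCC ⇒ iiiiaiCiCCC ⇒ iiiiairiCCC ⇒ iiiiairirCC ⇒ iiiiairirrC ⇒ iiiiairirrr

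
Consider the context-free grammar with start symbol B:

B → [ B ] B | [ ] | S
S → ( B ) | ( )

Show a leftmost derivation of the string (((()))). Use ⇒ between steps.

B⇒S⇒(B)⇒(S)⇒((B))⇒((S))⇒(((B)))⇒(((S)))⇒(((())))

B ⇒ S   [B → S]
S ⇒ (B)   [S → ( B )]
(B) ⇒ (S)   [B → S]
(S) ⇒ ((B))   [S → ( B )]
((B)) ⇒ ((S))   [B → S]
((S)) ⇒ (((B)))   [S → ( B )]
(((B))) ⇒ (((S)))   [B → S]
(((S))) ⇒ (((())))   [S → ( )]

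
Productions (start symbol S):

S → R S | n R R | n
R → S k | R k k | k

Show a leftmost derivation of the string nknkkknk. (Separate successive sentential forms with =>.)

S => nRR => nkR => nkSk => nkRSk => nkRkkSk => nkSkkkSk => nknkkkSk => nknkkknk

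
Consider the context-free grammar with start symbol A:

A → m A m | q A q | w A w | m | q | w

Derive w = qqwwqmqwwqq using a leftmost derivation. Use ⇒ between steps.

A⇒qAq⇒qqAqq⇒qqwAwqq⇒qqwwAwwqq⇒qqwwqAqwwqq⇒qqwwqmqwwqq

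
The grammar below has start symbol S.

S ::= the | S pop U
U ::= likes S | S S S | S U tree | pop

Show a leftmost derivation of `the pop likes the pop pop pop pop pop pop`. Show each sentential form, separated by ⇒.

S ⇒ S pop U   [S ::= S pop U]
S pop U ⇒ S pop U pop U   [S ::= S pop U]
S pop U pop U ⇒ the pop U pop U   [S ::= the]
the pop U pop U ⇒ the pop likes S pop U   [U ::= likes S]
the pop likes S pop U ⇒ the pop likes S pop U pop U   [S ::= S pop U]
the pop likes S pop U pop U ⇒ the pop likes S pop U pop U pop U   [S ::= S pop U]
the pop likes S pop U pop U pop U ⇒ the pop likes the pop U pop U pop U   [S ::= the]
the pop likes the pop U pop U pop U ⇒ the pop likes the pop pop pop U pop U   [U ::= pop]
the pop likes the pop pop pop U pop U ⇒ the pop likes the pop pop pop pop pop U   [U ::= pop]
the pop likes the pop pop pop pop pop U ⇒ the pop likes the pop pop pop pop pop pop   [U ::= pop]

S ⇒ S pop U ⇒ S pop U pop U ⇒ the pop U pop U ⇒ the pop likes S pop U ⇒ the pop likes S pop U pop U ⇒ the pop likes S pop U pop U pop U ⇒ the pop likes the pop U pop U pop U ⇒ the pop likes the pop pop pop U pop U ⇒ the pop likes the pop pop pop pop pop U ⇒ the pop likes the pop pop pop pop pop pop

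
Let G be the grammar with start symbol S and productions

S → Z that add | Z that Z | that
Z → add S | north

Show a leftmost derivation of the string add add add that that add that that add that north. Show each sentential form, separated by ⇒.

S ⇒ Z that Z ⇒ add S that Z ⇒ add Z that add that Z ⇒ add add S that add that Z ⇒ add add Z that Z that add that Z ⇒ add add add S that Z that add that Z ⇒ add add add that that Z that add that Z ⇒ add add add that that add S that add that Z ⇒ add add add that that add that that add that Z ⇒ add add add that that add that that add that north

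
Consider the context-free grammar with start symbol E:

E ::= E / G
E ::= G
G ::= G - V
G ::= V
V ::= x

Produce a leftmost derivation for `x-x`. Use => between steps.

E => G   [E ::= G]
G => G-V   [G ::= G - V]
G-V => V-V   [G ::= V]
V-V => x-V   [V ::= x]
x-V => x-x   [V ::= x]

E=>G=>G-V=>V-V=>x-V=>x-x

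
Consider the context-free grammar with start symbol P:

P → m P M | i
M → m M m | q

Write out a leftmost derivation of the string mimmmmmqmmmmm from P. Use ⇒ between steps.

P ⇒ mPM   [P → m P M]
mPM ⇒ miM   [P → i]
miM ⇒ mimMm   [M → m M m]
mimMm ⇒ mimmMmm   [M → m M m]
mimmMmm ⇒ mimmmMmmm   [M → m M m]
mimmmMmmm ⇒ mimmmmMmmmm   [M → m M m]
mimmmmMmmmm ⇒ mimmmmmMmmmmm   [M → m M m]
mimmmmmMmmmmm ⇒ mimmmmmqmmmmm   [M → q]

P ⇒ mPM ⇒ miM ⇒ mimMm ⇒ mimmMmm ⇒ mimmmMmmm ⇒ mimmmmMmmmm ⇒ mimmmmmMmmmmm ⇒ mimmmmmqmmmmm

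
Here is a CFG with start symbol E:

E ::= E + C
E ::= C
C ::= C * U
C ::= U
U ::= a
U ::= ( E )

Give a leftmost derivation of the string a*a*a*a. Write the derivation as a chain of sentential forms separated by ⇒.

E⇒C⇒C*U⇒C*U*U⇒C*U*U*U⇒U*U*U*U⇒a*U*U*U⇒a*a*U*U⇒a*a*a*U⇒a*a*a*a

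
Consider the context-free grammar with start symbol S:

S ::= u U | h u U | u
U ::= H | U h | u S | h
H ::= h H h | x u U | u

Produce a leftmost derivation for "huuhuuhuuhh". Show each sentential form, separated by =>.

S => huU   [S ::= h u U]
huU => huuS   [U ::= u S]
huuS => huuhuU   [S ::= h u U]
huuhuU => huuhuuS   [U ::= u S]
huuhuuS => huuhuuhuU   [S ::= h u U]
huuhuuhuU => huuhuuhuUh   [U ::= U h]
huuhuuhuUh => huuhuuhuUhh   [U ::= U h]
huuhuuhuUhh => huuhuuhuHhh   [U ::= H]
huuhuuhuHhh => huuhuuhuuhh   [H ::= u]

S => huU => huuS => huuhuU => huuhuuS => huuhuuhuU => huuhuuhuUh => huuhuuhuUhh => huuhuuhuHhh => huuhuuhuuhh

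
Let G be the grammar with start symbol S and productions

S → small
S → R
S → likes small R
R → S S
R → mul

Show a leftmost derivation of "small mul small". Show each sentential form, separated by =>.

S => R => S S => R S => S S S => small S S => small R S => small mul S => small mul small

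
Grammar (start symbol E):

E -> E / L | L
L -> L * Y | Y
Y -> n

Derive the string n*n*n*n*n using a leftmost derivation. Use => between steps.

E=>L=>L*Y=>L*Y*Y=>L*Y*Y*Y=>L*Y*Y*Y*Y=>Y*Y*Y*Y*Y=>n*Y*Y*Y*Y=>n*n*Y*Y*Y=>n*n*n*Y*Y=>n*n*n*n*Y=>n*n*n*n*n

E => L   [E -> L]
L => L*Y   [L -> L * Y]
L*Y => L*Y*Y   [L -> L * Y]
L*Y*Y => L*Y*Y*Y   [L -> L * Y]
L*Y*Y*Y => L*Y*Y*Y*Y   [L -> L * Y]
L*Y*Y*Y*Y => Y*Y*Y*Y*Y   [L -> Y]
Y*Y*Y*Y*Y => n*Y*Y*Y*Y   [Y -> n]
n*Y*Y*Y*Y => n*n*Y*Y*Y   [Y -> n]
n*n*Y*Y*Y => n*n*n*Y*Y   [Y -> n]
n*n*n*Y*Y => n*n*n*n*Y   [Y -> n]
n*n*n*n*Y => n*n*n*n*n   [Y -> n]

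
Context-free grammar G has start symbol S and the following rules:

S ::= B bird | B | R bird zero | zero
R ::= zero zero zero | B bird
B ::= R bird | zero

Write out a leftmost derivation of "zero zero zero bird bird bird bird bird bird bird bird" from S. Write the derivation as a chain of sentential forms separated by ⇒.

S ⇒ B bird ⇒ R bird bird ⇒ B bird bird bird ⇒ R bird bird bird bird ⇒ B bird bird bird bird bird ⇒ R bird bird bird bird bird bird ⇒ B bird bird bird bird bird bird bird ⇒ R bird bird bird bird bird bird bird bird ⇒ zero zero zero bird bird bird bird bird bird bird bird

S ⇒ B bird   [S ::= B bird]
B bird ⇒ R bird bird   [B ::= R bird]
R bird bird ⇒ B bird bird bird   [R ::= B bird]
B bird bird bird ⇒ R bird bird bird bird   [B ::= R bird]
R bird bird bird bird ⇒ B bird bird bird bird bird   [R ::= B bird]
B bird bird bird bird bird ⇒ R bird bird bird bird bird bird   [B ::= R bird]
R bird bird bird bird bird bird ⇒ B bird bird bird bird bird bird bird   [R ::= B bird]
B bird bird bird bird bird bird bird ⇒ R bird bird bird bird bird bird bird bird   [B ::= R bird]
R bird bird bird bird bird bird bird bird ⇒ zero zero zero bird bird bird bird bird bird bird bird   [R ::= zero zero zero]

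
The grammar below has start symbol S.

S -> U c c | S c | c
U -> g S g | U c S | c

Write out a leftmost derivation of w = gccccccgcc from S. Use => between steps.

S=>Ucc=>gSgcc=>gUccgcc=>gUcSccgcc=>gccSccgcc=>gccScccgcc=>gccccccgcc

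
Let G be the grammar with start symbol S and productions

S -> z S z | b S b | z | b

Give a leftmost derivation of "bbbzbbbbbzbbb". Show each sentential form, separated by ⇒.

S⇒bSb⇒bbSbb⇒bbbSbbb⇒bbbzSzbbb⇒bbbzbSbzbbb⇒bbbzbbSbbzbbb⇒bbbzbbbbbzbbb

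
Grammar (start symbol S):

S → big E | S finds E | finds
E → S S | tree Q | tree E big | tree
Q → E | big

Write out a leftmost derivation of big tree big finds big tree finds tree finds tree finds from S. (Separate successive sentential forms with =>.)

S => S finds E => big E finds E => big tree Q finds E => big tree big finds E => big tree big finds S S => big tree big finds S finds E S => big tree big finds S finds E finds E S => big tree big finds big E finds E finds E S => big tree big finds big tree finds E finds E S => big tree big finds big tree finds tree finds E S => big tree big finds big tree finds tree finds tree S => big tree big finds big tree finds tree finds tree finds

S => S finds E   [S → S finds E]
S finds E => big E finds E   [S → big E]
big E finds E => big tree Q finds E   [E → tree Q]
big tree Q finds E => big tree big finds E   [Q → big]
big tree big finds E => big tree big finds S S   [E → S S]
big tree big finds S S => big tree big finds S finds E S   [S → S finds E]
big tree big finds S finds E S => big tree big finds S finds E finds E S   [S → S finds E]
big tree big finds S finds E finds E S => big tree big finds big E finds E finds E S   [S → big E]
big tree big finds big E finds E finds E S => big tree big finds big tree finds E finds E S   [E → tree]
big tree big finds big tree finds E finds E S => big tree big finds big tree finds tree finds E S   [E → tree]
big tree big finds big tree finds tree finds E S => big tree big finds big tree finds tree finds tree S   [E → tree]
big tree big finds big tree finds tree finds tree S => big tree big finds big tree finds tree finds tree finds   [S → finds]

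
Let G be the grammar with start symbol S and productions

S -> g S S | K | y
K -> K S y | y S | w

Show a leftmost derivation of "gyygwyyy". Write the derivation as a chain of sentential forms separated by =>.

S => gSS => gKS => gKSyS => gySSyS => gyySyS => gyygSSyS => gyygKSyS => gyygwSyS => gyygwyyS => gyygwyyy

S => gSS   [S -> g S S]
gSS => gKS   [S -> K]
gKS => gKSyS   [K -> K S y]
gKSyS => gySSyS   [K -> y S]
gySSyS => gyySyS   [S -> y]
gyySyS => gyygSSyS   [S -> g S S]
gyygSSyS => gyygKSyS   [S -> K]
gyygKSyS => gyygwSyS   [K -> w]
gyygwSyS => gyygwyyS   [S -> y]
gyygwyyS => gyygwyyy   [S -> y]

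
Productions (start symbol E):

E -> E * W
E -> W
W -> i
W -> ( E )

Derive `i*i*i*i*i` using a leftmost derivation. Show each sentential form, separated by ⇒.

E ⇒ E*W ⇒ E*W*W ⇒ E*W*W*W ⇒ E*W*W*W*W ⇒ W*W*W*W*W ⇒ i*W*W*W*W ⇒ i*i*W*W*W ⇒ i*i*i*W*W ⇒ i*i*i*i*W ⇒ i*i*i*i*i

E ⇒ E*W   [E -> E * W]
E*W ⇒ E*W*W   [E -> E * W]
E*W*W ⇒ E*W*W*W   [E -> E * W]
E*W*W*W ⇒ E*W*W*W*W   [E -> E * W]
E*W*W*W*W ⇒ W*W*W*W*W   [E -> W]
W*W*W*W*W ⇒ i*W*W*W*W   [W -> i]
i*W*W*W*W ⇒ i*i*W*W*W   [W -> i]
i*i*W*W*W ⇒ i*i*i*W*W   [W -> i]
i*i*i*W*W ⇒ i*i*i*i*W   [W -> i]
i*i*i*i*W ⇒ i*i*i*i*i   [W -> i]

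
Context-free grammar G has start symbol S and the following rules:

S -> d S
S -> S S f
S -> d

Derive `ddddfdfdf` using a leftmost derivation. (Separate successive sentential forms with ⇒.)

S ⇒ SSf ⇒ SSfSf ⇒ dSSfSf ⇒ ddSSfSf ⇒ ddSSfSfSf ⇒ dddSfSfSf ⇒ ddddfSfSf ⇒ ddddfdfSf ⇒ ddddfdfdf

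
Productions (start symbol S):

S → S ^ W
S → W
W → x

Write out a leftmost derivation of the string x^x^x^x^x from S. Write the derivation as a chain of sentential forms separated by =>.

S=>S^W=>S^W^W=>S^W^W^W=>S^W^W^W^W=>W^W^W^W^W=>x^W^W^W^W=>x^x^W^W^W=>x^x^x^W^W=>x^x^x^x^W=>x^x^x^x^x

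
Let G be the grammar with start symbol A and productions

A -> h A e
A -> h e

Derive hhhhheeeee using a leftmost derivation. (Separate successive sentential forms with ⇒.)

A ⇒ hAe ⇒ hhAee ⇒ hhhAeee ⇒ hhhhAeeee ⇒ hhhhheeeee

A ⇒ hAe   [A -> h A e]
hAe ⇒ hhAee   [A -> h A e]
hhAee ⇒ hhhAeee   [A -> h A e]
hhhAeee ⇒ hhhhAeeee   [A -> h A e]
hhhhAeeee ⇒ hhhhheeeee   [A -> h e]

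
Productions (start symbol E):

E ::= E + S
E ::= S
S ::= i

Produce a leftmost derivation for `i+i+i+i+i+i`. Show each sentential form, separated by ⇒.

E ⇒ E+S   [E ::= E + S]
E+S ⇒ E+S+S   [E ::= E + S]
E+S+S ⇒ E+S+S+S   [E ::= E + S]
E+S+S+S ⇒ E+S+S+S+S   [E ::= E + S]
E+S+S+S+S ⇒ E+S+S+S+S+S   [E ::= E + S]
E+S+S+S+S+S ⇒ S+S+S+S+S+S   [E ::= S]
S+S+S+S+S+S ⇒ i+S+S+S+S+S   [S ::= i]
i+S+S+S+S+S ⇒ i+i+S+S+S+S   [S ::= i]
i+i+S+S+S+S ⇒ i+i+i+S+S+S   [S ::= i]
i+i+i+S+S+S ⇒ i+i+i+i+S+S   [S ::= i]
i+i+i+i+S+S ⇒ i+i+i+i+i+S   [S ::= i]
i+i+i+i+i+S ⇒ i+i+i+i+i+i   [S ::= i]

E⇒E+S⇒E+S+S⇒E+S+S+S⇒E+S+S+S+S⇒E+S+S+S+S+S⇒S+S+S+S+S+S⇒i+S+S+S+S+S⇒i+i+S+S+S+S⇒i+i+i+S+S+S⇒i+i+i+i+S+S⇒i+i+i+i+i+S⇒i+i+i+i+i+i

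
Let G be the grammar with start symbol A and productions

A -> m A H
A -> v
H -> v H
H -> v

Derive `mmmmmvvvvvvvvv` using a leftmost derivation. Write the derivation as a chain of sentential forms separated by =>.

A => mAH   [A -> m A H]
mAH => mmAHH   [A -> m A H]
mmAHH => mmmAHHH   [A -> m A H]
mmmAHHH => mmmmAHHHH   [A -> m A H]
mmmmAHHHH => mmmmmAHHHHH   [A -> m A H]
mmmmmAHHHHH => mmmmmvHHHHH   [A -> v]
mmmmmvHHHHH => mmmmmvvHHHHH   [H -> v H]
mmmmmvvHHHHH => mmmmmvvvHHHHH   [H -> v H]
mmmmmvvvHHHHH => mmmmmvvvvHHHH   [H -> v]
mmmmmvvvvHHHH => mmmmmvvvvvHHH   [H -> v]
mmmmmvvvvvHHH => mmmmmvvvvvvHHH   [H -> v H]
mmmmmvvvvvvHHH => mmmmmvvvvvvvHH   [H -> v]
mmmmmvvvvvvvHH => mmmmmvvvvvvvvH   [H -> v]
mmmmmvvvvvvvvH => mmmmmvvvvvvvvv   [H -> v]

A => mAH => mmAHH => mmmAHHH => mmmmAHHHH => mmmmmAHHHHH => mmmmmvHHHHH => mmmmmvvHHHHH => mmmmmvvvHHHHH => mmmmmvvvvHHHH => mmmmmvvvvvHHH => mmmmmvvvvvvHHH => mmmmmvvvvvvvHH => mmmmmvvvvvvvvH => mmmmmvvvvvvvvv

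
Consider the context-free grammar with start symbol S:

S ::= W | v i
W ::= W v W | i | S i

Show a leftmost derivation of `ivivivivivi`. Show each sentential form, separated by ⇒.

S ⇒ W   [S ::= W]
W ⇒ WvW   [W ::= W v W]
WvW ⇒ WvWvW   [W ::= W v W]
WvWvW ⇒ ivWvW   [W ::= i]
ivWvW ⇒ ivWvWvW   [W ::= W v W]
ivWvWvW ⇒ ivWvWvWvW   [W ::= W v W]
ivWvWvWvW ⇒ ivWvWvWvWvW   [W ::= W v W]
ivWvWvWvWvW ⇒ ivivWvWvWvW   [W ::= i]
ivivWvWvWvW ⇒ ivivivWvWvW   [W ::= i]
ivivivWvWvW ⇒ ivivivivWvW   [W ::= i]
ivivivivWvW ⇒ ivivivivivW   [W ::= i]
ivivivivivW ⇒ ivivivivivi   [W ::= i]

S⇒W⇒WvW⇒WvWvW⇒ivWvW⇒ivWvWvW⇒ivWvWvWvW⇒ivWvWvWvWvW⇒ivivWvWvWvW⇒ivivivWvWvW⇒ivivivivWvW⇒ivivivivivW⇒ivivivivivi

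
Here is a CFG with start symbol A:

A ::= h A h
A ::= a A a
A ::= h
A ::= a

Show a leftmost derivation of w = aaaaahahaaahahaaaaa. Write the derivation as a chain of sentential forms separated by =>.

A => aAa => aaAaa => aaaAaaa => aaaaAaaaa => aaaaaAaaaaa => aaaaahAhaaaaa => aaaaahaAahaaaaa => aaaaahahAhahaaaaa => aaaaahahaAahahaaaaa => aaaaahahaaahahaaaaa

A => aAa   [A ::= a A a]
aAa => aaAaa   [A ::= a A a]
aaAaa => aaaAaaa   [A ::= a A a]
aaaAaaa => aaaaAaaaa   [A ::= a A a]
aaaaAaaaa => aaaaaAaaaaa   [A ::= a A a]
aaaaaAaaaaa => aaaaahAhaaaaa   [A ::= h A h]
aaaaahAhaaaaa => aaaaahaAahaaaaa   [A ::= a A a]
aaaaahaAahaaaaa => aaaaahahAhahaaaaa   [A ::= h A h]
aaaaahahAhahaaaaa => aaaaahahaAahahaaaaa   [A ::= a A a]
aaaaahahaAahahaaaaa => aaaaahahaaahahaaaaa   [A ::= a]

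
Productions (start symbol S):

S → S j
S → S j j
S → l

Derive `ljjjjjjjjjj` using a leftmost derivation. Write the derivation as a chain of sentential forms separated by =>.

S => Sjj => Sjjjj => Sjjjjj => Sjjjjjj => Sjjjjjjj => Sjjjjjjjjj => Sjjjjjjjjjj => ljjjjjjjjjj

S => Sjj   [S → S j j]
Sjj => Sjjjj   [S → S j j]
Sjjjj => Sjjjjj   [S → S j]
Sjjjjj => Sjjjjjj   [S → S j]
Sjjjjjj => Sjjjjjjj   [S → S j]
Sjjjjjjj => Sjjjjjjjjj   [S → S j j]
Sjjjjjjjjj => Sjjjjjjjjjj   [S → S j]
Sjjjjjjjjjj => ljjjjjjjjjj   [S → l]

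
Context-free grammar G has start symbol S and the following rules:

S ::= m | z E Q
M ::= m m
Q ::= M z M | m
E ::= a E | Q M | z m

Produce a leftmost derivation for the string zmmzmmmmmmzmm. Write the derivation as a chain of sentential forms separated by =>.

S => zEQ => zQMQ => zMzMMQ => zmmzMMQ => zmmzmmMQ => zmmzmmmmQ => zmmzmmmmMzM => zmmzmmmmmmzM => zmmzmmmmmmzmm

S => zEQ   [S ::= z E Q]
zEQ => zQMQ   [E ::= Q M]
zQMQ => zMzMMQ   [Q ::= M z M]
zMzMMQ => zmmzMMQ   [M ::= m m]
zmmzMMQ => zmmzmmMQ   [M ::= m m]
zmmzmmMQ => zmmzmmmmQ   [M ::= m m]
zmmzmmmmQ => zmmzmmmmMzM   [Q ::= M z M]
zmmzmmmmMzM => zmmzmmmmmmzM   [M ::= m m]
zmmzmmmmmmzM => zmmzmmmmmmzmm   [M ::= m m]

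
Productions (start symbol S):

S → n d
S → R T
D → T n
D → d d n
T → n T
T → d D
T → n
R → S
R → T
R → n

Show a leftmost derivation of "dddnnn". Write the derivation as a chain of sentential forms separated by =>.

S => RT => TT => dDT => dddnT => dddnnT => dddnnn

S => RT   [S → R T]
RT => TT   [R → T]
TT => dDT   [T → d D]
dDT => dddnT   [D → d d n]
dddnT => dddnnT   [T → n T]
dddnnT => dddnnn   [T → n]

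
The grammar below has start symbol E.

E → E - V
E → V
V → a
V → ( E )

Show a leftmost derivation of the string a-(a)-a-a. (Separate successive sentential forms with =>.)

E => E-V   [E → E - V]
E-V => E-V-V   [E → E - V]
E-V-V => E-V-V-V   [E → E - V]
E-V-V-V => V-V-V-V   [E → V]
V-V-V-V => a-V-V-V   [V → a]
a-V-V-V => a-(E)-V-V   [V → ( E )]
a-(E)-V-V => a-(V)-V-V   [E → V]
a-(V)-V-V => a-(a)-V-V   [V → a]
a-(a)-V-V => a-(a)-a-V   [V → a]
a-(a)-a-V => a-(a)-a-a   [V → a]

E=>E-V=>E-V-V=>E-V-V-V=>V-V-V-V=>a-V-V-V=>a-(E)-V-V=>a-(V)-V-V=>a-(a)-V-V=>a-(a)-a-V=>a-(a)-a-a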